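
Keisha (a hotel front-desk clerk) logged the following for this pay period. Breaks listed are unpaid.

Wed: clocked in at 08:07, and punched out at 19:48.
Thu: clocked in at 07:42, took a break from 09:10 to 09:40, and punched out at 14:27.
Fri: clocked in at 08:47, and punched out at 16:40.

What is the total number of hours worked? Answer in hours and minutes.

Wed: 08:07–19:48 = 11 h 41 min
Thu: 07:42–14:27 = 6 h 45 min; less 30 min break → 6 h 15 min
Fri: 08:47–16:40 = 7 h 53 min
Total: 11 h 41 min + 6 h 15 min + 7 h 53 min = 25 h 49 min.

25 h 49 min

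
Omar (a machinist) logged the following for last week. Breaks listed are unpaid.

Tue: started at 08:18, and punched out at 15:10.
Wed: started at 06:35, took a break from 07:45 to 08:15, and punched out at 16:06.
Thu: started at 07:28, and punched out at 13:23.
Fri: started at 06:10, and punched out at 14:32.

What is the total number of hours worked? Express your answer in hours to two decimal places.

Tue: 08:18–15:10 = 6 h 52 min
Wed: 06:35–16:06 = 9 h 31 min; less 30 min break → 9 h 1 min
Thu: 07:28–13:23 = 5 h 55 min
Fri: 06:10–14:32 = 8 h 22 min
Total: 6 h 52 min + 9 h 1 min + 5 h 55 min + 8 h 22 min = 30 h 10 min.

30.17 hours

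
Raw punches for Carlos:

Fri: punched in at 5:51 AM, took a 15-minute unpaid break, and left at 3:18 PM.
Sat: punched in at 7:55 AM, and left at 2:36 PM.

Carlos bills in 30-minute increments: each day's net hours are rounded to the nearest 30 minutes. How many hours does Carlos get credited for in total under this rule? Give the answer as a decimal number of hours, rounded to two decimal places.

15.50 hours

Fri: 5:51 AM–3:18 PM = 9 h 27 min − 15 min = 9 h 12 min → rounds to 9 h 0 min
Sat: 7:55 AM–2:36 PM = 6 h 41 min → rounds to 6 h 30 min
Total credited: 15 h 30 min.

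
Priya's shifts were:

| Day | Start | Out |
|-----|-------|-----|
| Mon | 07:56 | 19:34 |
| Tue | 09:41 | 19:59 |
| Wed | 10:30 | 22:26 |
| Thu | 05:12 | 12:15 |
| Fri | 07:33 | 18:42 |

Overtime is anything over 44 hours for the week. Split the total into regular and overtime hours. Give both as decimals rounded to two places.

Mon: 07:56–19:34 = 11 h 38 min
Tue: 09:41–19:59 = 10 h 18 min
Wed: 10:30–22:26 = 11 h 56 min
Thu: 05:12–12:15 = 7 h 3 min
Fri: 07:33–18:42 = 11 h 9 min
Total worked: 52 h 4 min = 52.07 h.
Threshold 44 h → overtime 8 h 4 min, regular 44 h 0 min.

Regular 44.00 hours, overtime 8.07 hours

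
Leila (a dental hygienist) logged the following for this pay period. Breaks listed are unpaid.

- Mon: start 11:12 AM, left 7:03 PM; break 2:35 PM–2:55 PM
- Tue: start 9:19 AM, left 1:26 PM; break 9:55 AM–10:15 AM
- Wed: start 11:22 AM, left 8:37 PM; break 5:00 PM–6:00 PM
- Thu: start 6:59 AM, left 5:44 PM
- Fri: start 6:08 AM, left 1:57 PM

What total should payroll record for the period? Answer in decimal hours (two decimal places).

38.12 hours

Mon: 11:12 AM–7:03 PM = 7 h 51 min; less 20 min break → 7 h 31 min
Tue: 9:19 AM–1:26 PM = 4 h 7 min; less 20 min break → 3 h 47 min
Wed: 11:22 AM–8:37 PM = 9 h 15 min; less 60 min break → 8 h 15 min
Thu: 6:59 AM–5:44 PM = 10 h 45 min
Fri: 6:08 AM–1:57 PM = 7 h 49 min
Total: 7 h 31 min + 3 h 47 min + 8 h 15 min + 10 h 45 min + 7 h 49 min = 38 h 7 min.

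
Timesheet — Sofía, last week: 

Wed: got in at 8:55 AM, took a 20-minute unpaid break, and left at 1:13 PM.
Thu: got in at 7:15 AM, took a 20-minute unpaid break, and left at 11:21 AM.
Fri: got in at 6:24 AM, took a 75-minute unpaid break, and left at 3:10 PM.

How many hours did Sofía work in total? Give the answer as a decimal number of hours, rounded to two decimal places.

Wed: 8:55 AM–1:13 PM = 4 h 18 min; less 20 min break → 3 h 58 min
Thu: 7:15 AM–11:21 AM = 4 h 6 min; less 20 min break → 3 h 46 min
Fri: 6:24 AM–3:10 PM = 8 h 46 min; less 75 min break → 7 h 31 min
Total: 3 h 58 min + 3 h 46 min + 7 h 31 min = 15 h 15 min.

15.25 hours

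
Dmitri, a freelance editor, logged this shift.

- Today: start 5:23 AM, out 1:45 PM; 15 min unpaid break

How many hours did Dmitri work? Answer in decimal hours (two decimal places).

8.12 hours

Today: 5:23 AM–1:45 PM = 8 h 22 min; less 15 min break → 8 h 7 min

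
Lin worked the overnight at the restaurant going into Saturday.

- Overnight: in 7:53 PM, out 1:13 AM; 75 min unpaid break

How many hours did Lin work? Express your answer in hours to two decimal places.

Overnight: 7:53 PM → midnight = 4 h 7 min; midnight → 1:13 AM = 1 h 13 min; span 5 h 20 min; less 75 min break → 4 h 5 min

4.08 hours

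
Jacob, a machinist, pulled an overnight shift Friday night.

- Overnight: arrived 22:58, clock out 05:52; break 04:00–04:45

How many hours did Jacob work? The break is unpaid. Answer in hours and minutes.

6 h 9 min

Overnight: 22:58 → midnight = 1 h 2 min; midnight → 05:52 = 5 h 52 min; span 6 h 54 min; less 45 min break → 6 h 9 min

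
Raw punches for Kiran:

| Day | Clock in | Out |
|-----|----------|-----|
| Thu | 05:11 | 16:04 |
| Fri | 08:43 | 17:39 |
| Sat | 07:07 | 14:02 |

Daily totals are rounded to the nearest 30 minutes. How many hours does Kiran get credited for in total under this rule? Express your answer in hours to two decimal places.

Thu: 05:11–16:04 = 10 h 53 min → rounds to 11 h 0 min
Fri: 08:43–17:39 = 8 h 56 min → rounds to 9 h 0 min
Sat: 07:07–14:02 = 6 h 55 min → rounds to 7 h 0 min
Total credited: 27 h 0 min.

27.00 hours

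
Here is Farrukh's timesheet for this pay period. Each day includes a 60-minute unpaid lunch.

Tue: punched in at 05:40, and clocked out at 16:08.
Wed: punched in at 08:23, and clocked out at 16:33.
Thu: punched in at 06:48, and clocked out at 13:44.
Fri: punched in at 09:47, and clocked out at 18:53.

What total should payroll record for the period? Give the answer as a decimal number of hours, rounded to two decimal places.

30.67 hours

Tue: 05:40–16:08 = 10 h 28 min; less 60 min break → 9 h 28 min
Wed: 08:23–16:33 = 8 h 10 min; less 60 min break → 7 h 10 min
Thu: 06:48–13:44 = 6 h 56 min; less 60 min break → 5 h 56 min
Fri: 09:47–18:53 = 9 h 6 min; less 60 min break → 8 h 6 min
Total: 9 h 28 min + 7 h 10 min + 5 h 56 min + 8 h 6 min = 30 h 40 min.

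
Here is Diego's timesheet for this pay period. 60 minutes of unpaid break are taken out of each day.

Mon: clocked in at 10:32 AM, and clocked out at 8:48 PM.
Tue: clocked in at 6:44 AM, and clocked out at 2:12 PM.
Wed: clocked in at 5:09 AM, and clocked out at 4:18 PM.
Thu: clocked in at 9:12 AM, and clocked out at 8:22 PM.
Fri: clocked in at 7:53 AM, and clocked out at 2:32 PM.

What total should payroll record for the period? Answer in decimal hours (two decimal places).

Mon: 10:32 AM–8:48 PM = 10 h 16 min; less 60 min break → 9 h 16 min
Tue: 6:44 AM–2:12 PM = 7 h 28 min; less 60 min break → 6 h 28 min
Wed: 5:09 AM–4:18 PM = 11 h 9 min; less 60 min break → 10 h 9 min
Thu: 9:12 AM–8:22 PM = 11 h 10 min; less 60 min break → 10 h 10 min
Fri: 7:53 AM–2:32 PM = 6 h 39 min; less 60 min break → 5 h 39 min
Total: 9 h 16 min + 6 h 28 min + 10 h 9 min + 10 h 10 min + 5 h 39 min = 41 h 42 min.

41.70 hours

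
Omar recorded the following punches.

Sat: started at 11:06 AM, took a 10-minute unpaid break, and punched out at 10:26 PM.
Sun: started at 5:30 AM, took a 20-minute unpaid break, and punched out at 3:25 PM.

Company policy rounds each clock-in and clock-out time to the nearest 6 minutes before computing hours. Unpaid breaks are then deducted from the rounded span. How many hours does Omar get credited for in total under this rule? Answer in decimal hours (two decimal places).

20.70 hours

Sat: in 11:06 AM→11:06 AM, out 10:26 PM→10:24 PM; 11 h 18 min − 10 min = 11 h 8 min
Sun: in 5:30 AM→5:30 AM, out 3:25 PM→3:24 PM; 9 h 54 min − 20 min = 9 h 34 min
Total credited: 20 h 42 min.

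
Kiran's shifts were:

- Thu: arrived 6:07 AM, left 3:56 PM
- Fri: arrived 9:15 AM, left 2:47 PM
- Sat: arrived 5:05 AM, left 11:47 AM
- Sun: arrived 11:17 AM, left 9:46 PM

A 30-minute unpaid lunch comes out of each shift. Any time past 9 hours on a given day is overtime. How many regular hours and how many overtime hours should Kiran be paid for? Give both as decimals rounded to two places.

Regular 29.23 hours, overtime 1.30 hours

Thu: 6:07 AM–3:56 PM = 9 h 49 min; less 30 min break → 9 h 19 min
Fri: 9:15 AM–2:47 PM = 5 h 32 min; less 30 min break → 5 h 2 min
Sat: 5:05 AM–11:47 AM = 6 h 42 min; less 30 min break → 6 h 12 min
Sun: 11:17 AM–9:46 PM = 10 h 29 min; less 30 min break → 9 h 59 min
Thu reg 9 h 0 min / OT 0 h 19 min; Fri reg 5 h 2 min / OT 0 h 0 min; Sat reg 6 h 12 min / OT 0 h 0 min; Sun reg 9 h 0 min / OT 0 h 59 min.
Totals: regular 29 h 14 min, overtime 1 h 18 min.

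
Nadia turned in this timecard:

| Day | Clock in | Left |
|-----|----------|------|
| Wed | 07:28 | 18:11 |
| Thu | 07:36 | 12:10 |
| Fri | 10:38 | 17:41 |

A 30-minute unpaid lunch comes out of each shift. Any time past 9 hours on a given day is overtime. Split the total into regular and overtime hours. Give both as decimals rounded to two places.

Wed: 07:28–18:11 = 10 h 43 min; less 30 min break → 10 h 13 min
Thu: 07:36–12:10 = 4 h 34 min; less 30 min break → 4 h 4 min
Fri: 10:38–17:41 = 7 h 3 min; less 30 min break → 6 h 33 min
Wed reg 9 h 0 min / OT 1 h 13 min; Thu reg 4 h 4 min / OT 0 h 0 min; Fri reg 6 h 33 min / OT 0 h 0 min.
Totals: regular 19 h 37 min, overtime 1 h 13 min.

Regular 19.62 hours, overtime 1.22 hours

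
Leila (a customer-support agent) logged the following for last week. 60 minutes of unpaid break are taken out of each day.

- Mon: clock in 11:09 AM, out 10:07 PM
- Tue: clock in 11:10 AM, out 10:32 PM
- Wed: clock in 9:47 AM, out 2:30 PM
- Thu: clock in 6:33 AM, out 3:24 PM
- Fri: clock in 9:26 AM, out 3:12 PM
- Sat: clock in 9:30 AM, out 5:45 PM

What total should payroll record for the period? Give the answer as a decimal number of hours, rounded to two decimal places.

Mon: 11:09 AM–10:07 PM = 10 h 58 min; less 60 min break → 9 h 58 min
Tue: 11:10 AM–10:32 PM = 11 h 22 min; less 60 min break → 10 h 22 min
Wed: 9:47 AM–2:30 PM = 4 h 43 min; less 60 min break → 3 h 43 min
Thu: 6:33 AM–3:24 PM = 8 h 51 min; less 60 min break → 7 h 51 min
Fri: 9:26 AM–3:12 PM = 5 h 46 min; less 60 min break → 4 h 46 min
Sat: 9:30 AM–5:45 PM = 8 h 15 min; less 60 min break → 7 h 15 min
Total: 9 h 58 min + 10 h 22 min + 3 h 43 min + 7 h 51 min + 4 h 46 min + 7 h 15 min = 43 h 55 min.

43.92 hours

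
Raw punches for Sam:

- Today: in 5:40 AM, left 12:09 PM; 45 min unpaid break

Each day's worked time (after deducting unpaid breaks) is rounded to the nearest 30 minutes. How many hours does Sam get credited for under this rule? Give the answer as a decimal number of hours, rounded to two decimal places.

Today: 5:40 AM–12:09 PM = 6 h 29 min − 45 min = 5 h 44 min → rounds to 5 h 30 min

5.50 hours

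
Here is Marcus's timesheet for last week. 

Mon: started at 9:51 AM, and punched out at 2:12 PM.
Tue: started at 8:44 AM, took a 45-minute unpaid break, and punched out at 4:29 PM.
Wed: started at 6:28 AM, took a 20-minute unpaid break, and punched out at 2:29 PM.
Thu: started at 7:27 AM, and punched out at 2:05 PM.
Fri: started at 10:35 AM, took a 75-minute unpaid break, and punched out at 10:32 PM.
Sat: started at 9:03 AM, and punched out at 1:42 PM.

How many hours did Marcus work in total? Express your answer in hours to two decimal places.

41.02 hours

Mon: 9:51 AM–2:12 PM = 4 h 21 min
Tue: 8:44 AM–4:29 PM = 7 h 45 min; less 45 min break → 7 h 0 min
Wed: 6:28 AM–2:29 PM = 8 h 1 min; less 20 min break → 7 h 41 min
Thu: 7:27 AM–2:05 PM = 6 h 38 min
Fri: 10:35 AM–10:32 PM = 11 h 57 min; less 75 min break → 10 h 42 min
Sat: 9:03 AM–1:42 PM = 4 h 39 min
Total: 4 h 21 min + 7 h 0 min + 7 h 41 min + 6 h 38 min + 10 h 42 min + 4 h 39 min = 41 h 1 min.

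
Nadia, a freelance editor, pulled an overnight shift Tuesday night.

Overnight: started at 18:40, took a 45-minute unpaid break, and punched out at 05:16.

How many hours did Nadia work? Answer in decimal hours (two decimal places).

9.85 hours

Overnight: 18:40 → midnight = 5 h 20 min; midnight → 05:16 = 5 h 16 min; span 10 h 36 min; less 45 min break → 9 h 51 min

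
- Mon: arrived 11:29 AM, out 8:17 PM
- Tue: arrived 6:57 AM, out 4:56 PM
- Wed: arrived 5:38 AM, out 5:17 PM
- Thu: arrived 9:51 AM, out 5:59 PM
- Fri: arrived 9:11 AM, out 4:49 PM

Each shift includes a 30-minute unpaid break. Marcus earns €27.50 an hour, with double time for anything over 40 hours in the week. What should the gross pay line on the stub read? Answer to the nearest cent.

Mon: 11:29 AM–8:17 PM = 8 h 48 min; less 30 min break → 8 h 18 min
Tue: 6:57 AM–4:56 PM = 9 h 59 min; less 30 min break → 9 h 29 min
Wed: 5:38 AM–5:17 PM = 11 h 39 min; less 30 min break → 11 h 9 min
Thu: 9:51 AM–5:59 PM = 8 h 8 min; less 30 min break → 7 h 38 min
Fri: 9:11 AM–4:49 PM = 7 h 38 min; less 30 min break → 7 h 8 min
Total worked: 43 h 42 min = 2622 min.
Regular 40 h 0 min = 2400 min at €27.50/h; overtime 3 h 42 min = 222 min at €55.00/h.
Pay = (2400 × €27.50 + 222 × €55.00) ÷ 60 = €1303.50.

€1303.50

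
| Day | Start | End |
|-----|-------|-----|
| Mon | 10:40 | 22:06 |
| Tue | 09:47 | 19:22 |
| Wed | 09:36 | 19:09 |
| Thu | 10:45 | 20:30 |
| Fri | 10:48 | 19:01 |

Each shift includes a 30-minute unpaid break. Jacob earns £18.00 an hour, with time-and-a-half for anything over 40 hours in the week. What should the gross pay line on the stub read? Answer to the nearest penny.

Mon: 10:40–22:06 = 11 h 26 min; less 30 min break → 10 h 56 min
Tue: 09:47–19:22 = 9 h 35 min; less 30 min break → 9 h 5 min
Wed: 09:36–19:09 = 9 h 33 min; less 30 min break → 9 h 3 min
Thu: 10:45–20:30 = 9 h 45 min; less 30 min break → 9 h 15 min
Fri: 10:48–19:01 = 8 h 13 min; less 30 min break → 7 h 43 min
Total worked: 46 h 2 min = 2762 min.
Regular 40 h 0 min = 2400 min at £18.00/h; overtime 6 h 2 min = 362 min at £27.00/h.
Pay = (2400 × £18.00 + 362 × £27.00) ÷ 60 = £882.90.

£882.90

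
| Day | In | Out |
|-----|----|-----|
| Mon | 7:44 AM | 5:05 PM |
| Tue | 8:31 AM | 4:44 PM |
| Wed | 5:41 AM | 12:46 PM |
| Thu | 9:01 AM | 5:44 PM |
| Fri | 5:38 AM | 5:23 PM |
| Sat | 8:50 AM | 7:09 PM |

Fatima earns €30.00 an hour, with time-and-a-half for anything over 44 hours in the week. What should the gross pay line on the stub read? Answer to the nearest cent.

€1834.50

Mon: 7:44 AM–5:05 PM = 9 h 21 min
Tue: 8:31 AM–4:44 PM = 8 h 13 min
Wed: 5:41 AM–12:46 PM = 7 h 5 min
Thu: 9:01 AM–5:44 PM = 8 h 43 min
Fri: 5:38 AM–5:23 PM = 11 h 45 min
Sat: 8:50 AM–7:09 PM = 10 h 19 min
Total worked: 55 h 26 min = 3326 min.
Regular 44 h 0 min = 2640 min at €30.00/h; overtime 11 h 26 min = 686 min at €45.00/h.
Pay = (2640 × €30.00 + 686 × €45.00) ÷ 60 = €1834.50.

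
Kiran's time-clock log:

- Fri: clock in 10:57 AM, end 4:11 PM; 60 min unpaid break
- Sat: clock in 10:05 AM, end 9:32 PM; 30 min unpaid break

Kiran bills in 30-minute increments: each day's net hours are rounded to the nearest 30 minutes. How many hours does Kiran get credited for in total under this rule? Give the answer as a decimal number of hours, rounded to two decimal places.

Fri: 10:57 AM–4:11 PM = 5 h 14 min − 60 min = 4 h 14 min → rounds to 4 h 0 min
Sat: 10:05 AM–9:32 PM = 11 h 27 min − 30 min = 10 h 57 min → rounds to 11 h 0 min
Total credited: 15 h 0 min.

15.00 hours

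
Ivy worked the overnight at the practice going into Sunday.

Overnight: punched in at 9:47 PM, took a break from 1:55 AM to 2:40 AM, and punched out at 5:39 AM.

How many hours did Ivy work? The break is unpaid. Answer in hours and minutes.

Overnight: 9:47 PM → midnight = 2 h 13 min; midnight → 5:39 AM = 5 h 39 min; span 7 h 52 min; less 45 min break → 7 h 7 min

7 h 7 min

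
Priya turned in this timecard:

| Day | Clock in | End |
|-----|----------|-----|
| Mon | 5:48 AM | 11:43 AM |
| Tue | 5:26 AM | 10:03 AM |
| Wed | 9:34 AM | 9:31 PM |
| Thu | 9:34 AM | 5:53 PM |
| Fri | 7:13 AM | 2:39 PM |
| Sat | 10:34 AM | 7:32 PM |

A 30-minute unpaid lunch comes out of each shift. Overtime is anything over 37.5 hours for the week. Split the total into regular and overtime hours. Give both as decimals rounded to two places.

Mon: 5:48 AM–11:43 AM = 5 h 55 min; less 30 min break → 5 h 25 min
Tue: 5:26 AM–10:03 AM = 4 h 37 min; less 30 min break → 4 h 7 min
Wed: 9:34 AM–9:31 PM = 11 h 57 min; less 30 min break → 11 h 27 min
Thu: 9:34 AM–5:53 PM = 8 h 19 min; less 30 min break → 7 h 49 min
Fri: 7:13 AM–2:39 PM = 7 h 26 min; less 30 min break → 6 h 56 min
Sat: 10:34 AM–7:32 PM = 8 h 58 min; less 30 min break → 8 h 28 min
Total worked: 44 h 12 min = 44.20 h.
Threshold 37.5 h → overtime 6 h 42 min, regular 37 h 30 min.

Regular 37.50 hours, overtime 6.70 hours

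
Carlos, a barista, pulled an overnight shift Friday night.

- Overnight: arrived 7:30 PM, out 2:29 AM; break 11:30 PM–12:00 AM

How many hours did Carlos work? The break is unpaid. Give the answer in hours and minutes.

Overnight: 7:30 PM → midnight = 4 h 30 min; midnight → 2:29 AM = 2 h 29 min; span 6 h 59 min; less 30 min break → 6 h 29 min

6 h 29 min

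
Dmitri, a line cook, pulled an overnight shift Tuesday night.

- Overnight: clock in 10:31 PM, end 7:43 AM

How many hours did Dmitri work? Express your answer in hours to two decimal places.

9.20 hours

Overnight: 10:31 PM → midnight = 1 h 29 min; midnight → 7:43 AM = 7 h 43 min; span 9 h 12 min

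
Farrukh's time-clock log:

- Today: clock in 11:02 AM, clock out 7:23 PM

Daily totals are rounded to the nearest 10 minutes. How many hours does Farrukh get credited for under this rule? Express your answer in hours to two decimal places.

8.33 hours

Today: 11:02 AM–7:23 PM = 8 h 21 min → rounds to 8 h 20 min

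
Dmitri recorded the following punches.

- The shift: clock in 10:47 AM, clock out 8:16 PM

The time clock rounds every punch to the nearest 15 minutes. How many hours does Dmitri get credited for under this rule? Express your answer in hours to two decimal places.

The shift: in 10:47 AM→10:45 AM, out 8:16 PM→8:15 PM; 9 h 30 min

9.50 hours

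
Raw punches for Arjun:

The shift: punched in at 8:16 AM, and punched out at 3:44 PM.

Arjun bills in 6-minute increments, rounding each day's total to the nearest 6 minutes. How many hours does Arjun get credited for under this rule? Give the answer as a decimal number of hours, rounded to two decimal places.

The shift: 8:16 AM–3:44 PM = 7 h 28 min → rounds to 7 h 30 min

7.50 hours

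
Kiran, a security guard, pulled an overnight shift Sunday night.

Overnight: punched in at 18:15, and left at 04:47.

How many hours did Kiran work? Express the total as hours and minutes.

10 h 32 min

Overnight: 18:15 → midnight = 5 h 45 min; midnight → 04:47 = 4 h 47 min; span 10 h 32 min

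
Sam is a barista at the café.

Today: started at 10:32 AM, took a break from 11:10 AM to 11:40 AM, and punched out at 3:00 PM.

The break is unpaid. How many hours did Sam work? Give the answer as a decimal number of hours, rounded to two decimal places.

3.97 hours

Today: 10:32 AM–3:00 PM = 4 h 28 min; less 30 min break → 3 h 58 min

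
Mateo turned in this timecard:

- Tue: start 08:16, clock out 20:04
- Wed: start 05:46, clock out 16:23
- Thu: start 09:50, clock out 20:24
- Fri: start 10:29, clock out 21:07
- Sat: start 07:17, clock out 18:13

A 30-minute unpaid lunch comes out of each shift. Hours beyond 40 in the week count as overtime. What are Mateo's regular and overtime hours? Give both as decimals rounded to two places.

Regular 40.00 hours, overtime 12.05 hours

Tue: 08:16–20:04 = 11 h 48 min; less 30 min break → 11 h 18 min
Wed: 05:46–16:23 = 10 h 37 min; less 30 min break → 10 h 7 min
Thu: 09:50–20:24 = 10 h 34 min; less 30 min break → 10 h 4 min
Fri: 10:29–21:07 = 10 h 38 min; less 30 min break → 10 h 8 min
Sat: 07:17–18:13 = 10 h 56 min; less 30 min break → 10 h 26 min
Total worked: 52 h 3 min = 52.05 h.
Threshold 40 h → overtime 12 h 3 min, regular 40 h 0 min.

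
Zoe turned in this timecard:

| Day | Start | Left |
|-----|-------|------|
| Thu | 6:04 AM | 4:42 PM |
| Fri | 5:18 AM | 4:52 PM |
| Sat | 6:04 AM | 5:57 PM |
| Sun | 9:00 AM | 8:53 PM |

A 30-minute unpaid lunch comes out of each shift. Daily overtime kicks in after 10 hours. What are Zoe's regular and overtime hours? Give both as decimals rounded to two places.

Regular 40.00 hours, overtime 3.97 hours

Thu: 6:04 AM–4:42 PM = 10 h 38 min; less 30 min break → 10 h 8 min
Fri: 5:18 AM–4:52 PM = 11 h 34 min; less 30 min break → 11 h 4 min
Sat: 6:04 AM–5:57 PM = 11 h 53 min; less 30 min break → 11 h 23 min
Sun: 9:00 AM–8:53 PM = 11 h 53 min; less 30 min break → 11 h 23 min
Thu reg 10 h 0 min / OT 0 h 8 min; Fri reg 10 h 0 min / OT 1 h 4 min; Sat reg 10 h 0 min / OT 1 h 23 min; Sun reg 10 h 0 min / OT 1 h 23 min.
Totals: regular 40 h 0 min, overtime 3 h 58 min.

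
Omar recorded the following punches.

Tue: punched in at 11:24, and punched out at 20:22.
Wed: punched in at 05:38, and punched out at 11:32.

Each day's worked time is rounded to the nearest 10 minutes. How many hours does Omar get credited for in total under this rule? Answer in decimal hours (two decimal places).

14.83 hours

Tue: 11:24–20:22 = 8 h 58 min → rounds to 9 h 0 min
Wed: 05:38–11:32 = 5 h 54 min → rounds to 5 h 50 min
Total credited: 14 h 50 min.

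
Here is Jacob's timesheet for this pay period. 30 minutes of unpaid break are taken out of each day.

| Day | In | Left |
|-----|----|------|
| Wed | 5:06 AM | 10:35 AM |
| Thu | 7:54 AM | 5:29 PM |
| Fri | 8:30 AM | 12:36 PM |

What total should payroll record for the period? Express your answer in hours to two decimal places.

Wed: 5:06 AM–10:35 AM = 5 h 29 min; less 30 min break → 4 h 59 min
Thu: 7:54 AM–5:29 PM = 9 h 35 min; less 30 min break → 9 h 5 min
Fri: 8:30 AM–12:36 PM = 4 h 6 min; less 30 min break → 3 h 36 min
Total: 4 h 59 min + 9 h 5 min + 3 h 36 min = 17 h 40 min.

17.67 hours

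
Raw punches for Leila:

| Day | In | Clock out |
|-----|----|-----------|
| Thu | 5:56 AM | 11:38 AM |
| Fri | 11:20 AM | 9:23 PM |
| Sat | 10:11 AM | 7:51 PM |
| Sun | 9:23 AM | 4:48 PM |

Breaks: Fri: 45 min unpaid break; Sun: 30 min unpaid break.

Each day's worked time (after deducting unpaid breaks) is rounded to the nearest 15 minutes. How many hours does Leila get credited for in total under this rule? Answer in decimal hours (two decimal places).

Thu: 5:56 AM–11:38 AM = 5 h 42 min → rounds to 5 h 45 min
Fri: 11:20 AM–9:23 PM = 10 h 3 min − 45 min = 9 h 18 min → rounds to 9 h 15 min
Sat: 10:11 AM–7:51 PM = 9 h 40 min → rounds to 9 h 45 min
Sun: 9:23 AM–4:48 PM = 7 h 25 min − 30 min = 6 h 55 min → rounds to 7 h 0 min
Total credited: 31 h 45 min.

31.75 hours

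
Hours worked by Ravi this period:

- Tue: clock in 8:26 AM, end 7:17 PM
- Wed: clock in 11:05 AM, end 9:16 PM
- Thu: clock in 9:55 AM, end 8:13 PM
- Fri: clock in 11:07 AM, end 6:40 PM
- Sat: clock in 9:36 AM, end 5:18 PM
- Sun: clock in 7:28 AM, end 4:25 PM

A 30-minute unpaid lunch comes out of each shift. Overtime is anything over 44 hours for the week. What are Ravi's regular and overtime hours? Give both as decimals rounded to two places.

Regular 44.00 hours, overtime 8.53 hours

Tue: 8:26 AM–7:17 PM = 10 h 51 min; less 30 min break → 10 h 21 min
Wed: 11:05 AM–9:16 PM = 10 h 11 min; less 30 min break → 9 h 41 min
Thu: 9:55 AM–8:13 PM = 10 h 18 min; less 30 min break → 9 h 48 min
Fri: 11:07 AM–6:40 PM = 7 h 33 min; less 30 min break → 7 h 3 min
Sat: 9:36 AM–5:18 PM = 7 h 42 min; less 30 min break → 7 h 12 min
Sun: 7:28 AM–4:25 PM = 8 h 57 min; less 30 min break → 8 h 27 min
Total worked: 52 h 32 min = 52.53 h.
Threshold 44 h → overtime 8 h 32 min, regular 44 h 0 min.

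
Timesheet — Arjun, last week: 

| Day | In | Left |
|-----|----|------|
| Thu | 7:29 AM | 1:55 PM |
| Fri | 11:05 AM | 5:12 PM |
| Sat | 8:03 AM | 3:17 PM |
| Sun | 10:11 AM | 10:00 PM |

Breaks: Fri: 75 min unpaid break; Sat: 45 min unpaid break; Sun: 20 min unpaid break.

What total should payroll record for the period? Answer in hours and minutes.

Thu: 7:29 AM–1:55 PM = 6 h 26 min
Fri: 11:05 AM–5:12 PM = 6 h 7 min; less 75 min break → 4 h 52 min
Sat: 8:03 AM–3:17 PM = 7 h 14 min; less 45 min break → 6 h 29 min
Sun: 10:11 AM–10:00 PM = 11 h 49 min; less 20 min break → 11 h 29 min
Total: 6 h 26 min + 4 h 52 min + 6 h 29 min + 11 h 29 min = 29 h 16 min.

29 h 16 min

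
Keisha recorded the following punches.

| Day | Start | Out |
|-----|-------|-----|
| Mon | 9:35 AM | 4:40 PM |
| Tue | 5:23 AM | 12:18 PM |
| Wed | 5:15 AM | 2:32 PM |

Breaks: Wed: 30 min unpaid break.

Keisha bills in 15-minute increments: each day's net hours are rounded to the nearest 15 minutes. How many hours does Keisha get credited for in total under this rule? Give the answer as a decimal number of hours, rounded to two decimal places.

Mon: 9:35 AM–4:40 PM = 7 h 5 min → rounds to 7 h 0 min
Tue: 5:23 AM–12:18 PM = 6 h 55 min → rounds to 7 h 0 min
Wed: 5:15 AM–2:32 PM = 9 h 17 min − 30 min = 8 h 47 min → rounds to 8 h 45 min
Total credited: 22 h 45 min.

22.75 hours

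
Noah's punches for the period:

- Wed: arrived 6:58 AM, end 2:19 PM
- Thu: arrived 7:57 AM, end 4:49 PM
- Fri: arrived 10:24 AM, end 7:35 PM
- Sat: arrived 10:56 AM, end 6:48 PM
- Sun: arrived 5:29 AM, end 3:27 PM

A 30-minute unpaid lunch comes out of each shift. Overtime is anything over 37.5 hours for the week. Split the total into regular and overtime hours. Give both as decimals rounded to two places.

Regular 37.50 hours, overtime 3.23 hours

Wed: 6:58 AM–2:19 PM = 7 h 21 min; less 30 min break → 6 h 51 min
Thu: 7:57 AM–4:49 PM = 8 h 52 min; less 30 min break → 8 h 22 min
Fri: 10:24 AM–7:35 PM = 9 h 11 min; less 30 min break → 8 h 41 min
Sat: 10:56 AM–6:48 PM = 7 h 52 min; less 30 min break → 7 h 22 min
Sun: 5:29 AM–3:27 PM = 9 h 58 min; less 30 min break → 9 h 28 min
Total worked: 40 h 44 min = 40.73 h.
Threshold 37.5 h → overtime 3 h 14 min, regular 37 h 30 min.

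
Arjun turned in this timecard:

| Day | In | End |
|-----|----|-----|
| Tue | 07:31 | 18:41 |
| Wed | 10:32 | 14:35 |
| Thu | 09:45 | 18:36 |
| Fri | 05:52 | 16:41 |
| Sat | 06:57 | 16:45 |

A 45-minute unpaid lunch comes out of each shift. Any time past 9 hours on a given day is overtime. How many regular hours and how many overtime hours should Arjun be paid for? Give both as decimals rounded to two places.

Tue: 07:31–18:41 = 11 h 10 min; less 45 min break → 10 h 25 min
Wed: 10:32–14:35 = 4 h 3 min; less 45 min break → 3 h 18 min
Thu: 09:45–18:36 = 8 h 51 min; less 45 min break → 8 h 6 min
Fri: 05:52–16:41 = 10 h 49 min; less 45 min break → 10 h 4 min
Sat: 06:57–16:45 = 9 h 48 min; less 45 min break → 9 h 3 min
Tue reg 9 h 0 min / OT 1 h 25 min; Wed reg 3 h 18 min / OT 0 h 0 min; Thu reg 8 h 6 min / OT 0 h 0 min; Fri reg 9 h 0 min / OT 1 h 4 min; Sat reg 9 h 0 min / OT 0 h 3 min.
Totals: regular 38 h 24 min, overtime 2 h 32 min.

Regular 38.40 hours, overtime 2.53 hours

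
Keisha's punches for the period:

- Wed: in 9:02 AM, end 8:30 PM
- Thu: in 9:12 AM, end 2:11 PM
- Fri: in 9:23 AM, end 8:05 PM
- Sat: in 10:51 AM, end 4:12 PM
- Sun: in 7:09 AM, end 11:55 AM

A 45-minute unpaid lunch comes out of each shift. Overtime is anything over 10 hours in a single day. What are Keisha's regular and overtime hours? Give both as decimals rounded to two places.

Wed: 9:02 AM–8:30 PM = 11 h 28 min; less 45 min break → 10 h 43 min
Thu: 9:12 AM–2:11 PM = 4 h 59 min; less 45 min break → 4 h 14 min
Fri: 9:23 AM–8:05 PM = 10 h 42 min; less 45 min break → 9 h 57 min
Sat: 10:51 AM–4:12 PM = 5 h 21 min; less 45 min break → 4 h 36 min
Sun: 7:09 AM–11:55 AM = 4 h 46 min; less 45 min break → 4 h 1 min
Wed reg 10 h 0 min / OT 0 h 43 min; Thu reg 4 h 14 min / OT 0 h 0 min; Fri reg 9 h 57 min / OT 0 h 0 min; Sat reg 4 h 36 min / OT 0 h 0 min; Sun reg 4 h 1 min / OT 0 h 0 min.
Totals: regular 32 h 48 min, overtime 0 h 43 min.

Regular 32.80 hours, overtime 0.72 hours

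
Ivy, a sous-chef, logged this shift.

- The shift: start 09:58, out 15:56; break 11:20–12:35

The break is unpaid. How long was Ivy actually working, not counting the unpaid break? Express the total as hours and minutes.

4 h 43 min

The shift: 09:58–15:56 = 5 h 58 min; less 75 min break → 4 h 43 min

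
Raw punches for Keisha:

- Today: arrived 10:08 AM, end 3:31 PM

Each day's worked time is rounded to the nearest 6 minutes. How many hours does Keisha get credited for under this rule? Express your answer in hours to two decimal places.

5.40 hours

Today: 10:08 AM–3:31 PM = 5 h 23 min → rounds to 5 h 24 min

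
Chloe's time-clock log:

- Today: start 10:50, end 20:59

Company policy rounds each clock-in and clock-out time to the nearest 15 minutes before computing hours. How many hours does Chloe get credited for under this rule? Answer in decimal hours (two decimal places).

Today: in 10:50→10:45, out 20:59→21:00; 10 h 15 min

10.25 hours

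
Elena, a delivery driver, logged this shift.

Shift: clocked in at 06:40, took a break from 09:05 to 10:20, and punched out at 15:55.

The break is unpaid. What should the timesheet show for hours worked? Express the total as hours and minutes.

8 h 0 min

Shift: 06:40–15:55 = 9 h 15 min; less 75 min break → 8 h 0 min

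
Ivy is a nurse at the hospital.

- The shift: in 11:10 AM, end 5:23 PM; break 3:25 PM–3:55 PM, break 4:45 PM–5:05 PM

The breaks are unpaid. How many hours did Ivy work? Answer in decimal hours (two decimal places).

5.38 hours

The shift: 11:10 AM–5:23 PM = 6 h 13 min; less 50 min break → 5 h 23 min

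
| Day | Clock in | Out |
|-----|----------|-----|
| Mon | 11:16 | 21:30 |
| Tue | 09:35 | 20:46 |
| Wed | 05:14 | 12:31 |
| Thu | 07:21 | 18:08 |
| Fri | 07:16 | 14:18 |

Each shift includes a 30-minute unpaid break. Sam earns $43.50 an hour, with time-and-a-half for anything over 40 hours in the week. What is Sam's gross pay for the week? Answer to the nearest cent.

$2002.09

Mon: 11:16–21:30 = 10 h 14 min; less 30 min break → 9 h 44 min
Tue: 09:35–20:46 = 11 h 11 min; less 30 min break → 10 h 41 min
Wed: 05:14–12:31 = 7 h 17 min; less 30 min break → 6 h 47 min
Thu: 07:21–18:08 = 10 h 47 min; less 30 min break → 10 h 17 min
Fri: 07:16–14:18 = 7 h 2 min; less 30 min break → 6 h 32 min
Total worked: 44 h 1 min = 2641 min.
Regular 40 h 0 min = 2400 min at $43.50/h; overtime 4 h 1 min = 241 min at $65.25/h.
Pay = (2400 × $43.50 + 241 × $65.25) ÷ 60 = $2002.09.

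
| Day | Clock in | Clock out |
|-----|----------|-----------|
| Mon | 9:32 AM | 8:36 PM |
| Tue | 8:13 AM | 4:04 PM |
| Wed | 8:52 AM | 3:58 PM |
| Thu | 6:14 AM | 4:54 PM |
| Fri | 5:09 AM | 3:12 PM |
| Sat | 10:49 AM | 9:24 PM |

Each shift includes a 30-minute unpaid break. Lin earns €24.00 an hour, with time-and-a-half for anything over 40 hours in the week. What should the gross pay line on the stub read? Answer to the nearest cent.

Mon: 9:32 AM–8:36 PM = 11 h 4 min; less 30 min break → 10 h 34 min
Tue: 8:13 AM–4:04 PM = 7 h 51 min; less 30 min break → 7 h 21 min
Wed: 8:52 AM–3:58 PM = 7 h 6 min; less 30 min break → 6 h 36 min
Thu: 6:14 AM–4:54 PM = 10 h 40 min; less 30 min break → 10 h 10 min
Fri: 5:09 AM–3:12 PM = 10 h 3 min; less 30 min break → 9 h 33 min
Sat: 10:49 AM–9:24 PM = 10 h 35 min; less 30 min break → 10 h 5 min
Total worked: 54 h 19 min = 3259 min.
Regular 40 h 0 min = 2400 min at €24.00/h; overtime 14 h 19 min = 859 min at €36.00/h.
Pay = (2400 × €24.00 + 859 × €36.00) ÷ 60 = €1475.40.

€1475.40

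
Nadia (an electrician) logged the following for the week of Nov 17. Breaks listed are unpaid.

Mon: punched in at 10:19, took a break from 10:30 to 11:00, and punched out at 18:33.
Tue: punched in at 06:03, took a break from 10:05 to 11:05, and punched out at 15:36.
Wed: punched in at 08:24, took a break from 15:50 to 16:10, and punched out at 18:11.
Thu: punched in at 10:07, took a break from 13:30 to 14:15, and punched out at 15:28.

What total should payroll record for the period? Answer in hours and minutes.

30 h 20 min

Mon: 10:19–18:33 = 8 h 14 min; less 30 min break → 7 h 44 min
Tue: 06:03–15:36 = 9 h 33 min; less 60 min break → 8 h 33 min
Wed: 08:24–18:11 = 9 h 47 min; less 20 min break → 9 h 27 min
Thu: 10:07–15:28 = 5 h 21 min; less 45 min break → 4 h 36 min
Total: 7 h 44 min + 8 h 33 min + 9 h 27 min + 4 h 36 min = 30 h 20 min.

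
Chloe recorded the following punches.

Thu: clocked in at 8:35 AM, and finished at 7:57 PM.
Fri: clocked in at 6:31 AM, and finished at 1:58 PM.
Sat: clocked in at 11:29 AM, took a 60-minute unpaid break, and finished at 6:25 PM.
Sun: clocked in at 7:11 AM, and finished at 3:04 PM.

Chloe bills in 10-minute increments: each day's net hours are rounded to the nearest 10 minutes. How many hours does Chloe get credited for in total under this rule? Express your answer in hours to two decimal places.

Thu: 8:35 AM–7:57 PM = 11 h 22 min → rounds to 11 h 20 min
Fri: 6:31 AM–1:58 PM = 7 h 27 min → rounds to 7 h 30 min
Sat: 11:29 AM–6:25 PM = 6 h 56 min − 60 min = 5 h 56 min → rounds to 6 h 0 min
Sun: 7:11 AM–3:04 PM = 7 h 53 min → rounds to 7 h 50 min
Total credited: 32 h 40 min.

32.67 hours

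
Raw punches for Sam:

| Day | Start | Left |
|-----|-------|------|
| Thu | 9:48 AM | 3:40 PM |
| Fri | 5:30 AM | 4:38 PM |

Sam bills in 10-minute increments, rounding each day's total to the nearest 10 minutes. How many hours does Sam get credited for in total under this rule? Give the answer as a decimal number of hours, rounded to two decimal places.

Thu: 9:48 AM–3:40 PM = 5 h 52 min → rounds to 5 h 50 min
Fri: 5:30 AM–4:38 PM = 11 h 8 min → rounds to 11 h 10 min
Total credited: 17 h 0 min.

17.00 hours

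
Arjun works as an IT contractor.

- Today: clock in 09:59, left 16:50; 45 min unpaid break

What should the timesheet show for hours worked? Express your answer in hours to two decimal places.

Today: 09:59–16:50 = 6 h 51 min; less 45 min break → 6 h 6 min

6.10 hours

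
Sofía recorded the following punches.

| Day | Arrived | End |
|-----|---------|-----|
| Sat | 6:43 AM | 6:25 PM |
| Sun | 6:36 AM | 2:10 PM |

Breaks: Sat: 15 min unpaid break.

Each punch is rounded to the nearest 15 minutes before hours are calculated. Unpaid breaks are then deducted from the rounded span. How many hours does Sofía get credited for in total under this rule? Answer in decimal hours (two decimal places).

19.25 hours

Sat: in 6:43 AM→6:45 AM, out 6:25 PM→6:30 PM; 11 h 45 min − 15 min = 11 h 30 min
Sun: in 6:36 AM→6:30 AM, out 2:10 PM→2:15 PM; 7 h 45 min
Total credited: 19 h 15 min.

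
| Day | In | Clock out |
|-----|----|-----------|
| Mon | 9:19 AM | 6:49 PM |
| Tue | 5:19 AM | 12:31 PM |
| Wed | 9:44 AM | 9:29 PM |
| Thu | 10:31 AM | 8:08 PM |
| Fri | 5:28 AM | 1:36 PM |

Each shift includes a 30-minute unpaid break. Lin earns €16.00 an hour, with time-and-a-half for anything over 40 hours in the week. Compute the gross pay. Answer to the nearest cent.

€728.80

Mon: 9:19 AM–6:49 PM = 9 h 30 min; less 30 min break → 9 h 0 min
Tue: 5:19 AM–12:31 PM = 7 h 12 min; less 30 min break → 6 h 42 min
Wed: 9:44 AM–9:29 PM = 11 h 45 min; less 30 min break → 11 h 15 min
Thu: 10:31 AM–8:08 PM = 9 h 37 min; less 30 min break → 9 h 7 min
Fri: 5:28 AM–1:36 PM = 8 h 8 min; less 30 min break → 7 h 38 min
Total worked: 43 h 42 min = 2622 min.
Regular 40 h 0 min = 2400 min at €16.00/h; overtime 3 h 42 min = 222 min at €24.00/h.
Pay = (2400 × €16.00 + 222 × €24.00) ÷ 60 = €728.80.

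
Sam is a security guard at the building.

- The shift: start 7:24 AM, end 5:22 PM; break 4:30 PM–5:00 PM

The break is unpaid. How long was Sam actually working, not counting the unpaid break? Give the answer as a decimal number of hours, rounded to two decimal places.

9.47 hours

The shift: 7:24 AM–5:22 PM = 9 h 58 min; less 30 min break → 9 h 28 min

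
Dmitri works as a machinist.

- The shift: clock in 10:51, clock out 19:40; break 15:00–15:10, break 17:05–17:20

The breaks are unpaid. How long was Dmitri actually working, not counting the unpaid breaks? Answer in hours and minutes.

8 h 24 min

The shift: 10:51–19:40 = 8 h 49 min; less 25 min break → 8 h 24 min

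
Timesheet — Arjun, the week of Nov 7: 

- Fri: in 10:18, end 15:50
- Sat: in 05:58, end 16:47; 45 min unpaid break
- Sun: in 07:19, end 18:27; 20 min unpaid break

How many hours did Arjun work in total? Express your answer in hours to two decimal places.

Fri: 10:18–15:50 = 5 h 32 min
Sat: 05:58–16:47 = 10 h 49 min; less 45 min break → 10 h 4 min
Sun: 07:19–18:27 = 11 h 8 min; less 20 min break → 10 h 48 min
Total: 5 h 32 min + 10 h 4 min + 10 h 48 min = 26 h 24 min.

26.40 hours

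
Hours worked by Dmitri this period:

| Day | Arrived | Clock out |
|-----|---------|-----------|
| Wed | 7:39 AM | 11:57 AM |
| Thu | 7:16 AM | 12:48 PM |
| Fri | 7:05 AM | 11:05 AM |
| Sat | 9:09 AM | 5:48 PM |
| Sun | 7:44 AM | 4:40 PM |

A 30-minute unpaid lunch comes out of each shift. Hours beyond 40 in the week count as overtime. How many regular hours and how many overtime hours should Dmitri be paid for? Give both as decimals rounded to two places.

Regular 28.92 hours, overtime 0.00 hours

Wed: 7:39 AM–11:57 AM = 4 h 18 min; less 30 min break → 3 h 48 min
Thu: 7:16 AM–12:48 PM = 5 h 32 min; less 30 min break → 5 h 2 min
Fri: 7:05 AM–11:05 AM = 4 h 0 min; less 30 min break → 3 h 30 min
Sat: 9:09 AM–5:48 PM = 8 h 39 min; less 30 min break → 8 h 9 min
Sun: 7:44 AM–4:40 PM = 8 h 56 min; less 30 min break → 8 h 26 min
Total worked: 28 h 55 min = 28.92 h.
Threshold 40 h → overtime 0 h 0 min, regular 28 h 55 min.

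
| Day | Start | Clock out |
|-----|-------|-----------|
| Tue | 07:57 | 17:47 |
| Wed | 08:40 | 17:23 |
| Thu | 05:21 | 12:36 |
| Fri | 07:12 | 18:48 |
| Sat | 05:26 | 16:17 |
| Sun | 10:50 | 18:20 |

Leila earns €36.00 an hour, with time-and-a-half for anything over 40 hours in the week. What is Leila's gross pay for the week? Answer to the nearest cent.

Tue: 07:57–17:47 = 9 h 50 min
Wed: 08:40–17:23 = 8 h 43 min
Thu: 05:21–12:36 = 7 h 15 min
Fri: 07:12–18:48 = 11 h 36 min
Sat: 05:26–16:17 = 10 h 51 min
Sun: 10:50–18:20 = 7 h 30 min
Total worked: 55 h 45 min = 3345 min.
Regular 40 h 0 min = 2400 min at €36.00/h; overtime 15 h 45 min = 945 min at €54.00/h.
Pay = (2400 × €36.00 + 945 × €54.00) ÷ 60 = €2290.50.

€2290.50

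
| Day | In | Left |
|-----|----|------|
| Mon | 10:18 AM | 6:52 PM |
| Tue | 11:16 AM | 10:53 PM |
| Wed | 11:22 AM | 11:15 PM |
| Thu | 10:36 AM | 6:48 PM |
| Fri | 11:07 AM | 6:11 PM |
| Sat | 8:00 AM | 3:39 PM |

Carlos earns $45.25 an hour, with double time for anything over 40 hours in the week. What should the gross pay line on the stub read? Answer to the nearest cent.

Mon: 10:18 AM–6:52 PM = 8 h 34 min
Tue: 11:16 AM–10:53 PM = 11 h 37 min
Wed: 11:22 AM–11:15 PM = 11 h 53 min
Thu: 10:36 AM–6:48 PM = 8 h 12 min
Fri: 11:07 AM–6:11 PM = 7 h 4 min
Sat: 8:00 AM–3:39 PM = 7 h 39 min
Total worked: 54 h 59 min = 3299 min.
Regular 40 h 0 min = 2400 min at $45.25/h; overtime 14 h 59 min = 899 min at $90.50/h.
Pay = (2400 × $45.25 + 899 × $90.50) ÷ 60 = $3165.99.

$3165.99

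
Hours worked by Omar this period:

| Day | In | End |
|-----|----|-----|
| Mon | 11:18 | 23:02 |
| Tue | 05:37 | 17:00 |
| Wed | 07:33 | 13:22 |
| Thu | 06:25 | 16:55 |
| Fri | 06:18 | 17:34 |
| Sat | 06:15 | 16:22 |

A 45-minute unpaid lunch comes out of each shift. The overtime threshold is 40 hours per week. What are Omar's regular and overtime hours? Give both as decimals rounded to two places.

Regular 40.00 hours, overtime 16.32 hours

Mon: 11:18–23:02 = 11 h 44 min; less 45 min break → 10 h 59 min
Tue: 05:37–17:00 = 11 h 23 min; less 45 min break → 10 h 38 min
Wed: 07:33–13:22 = 5 h 49 min; less 45 min break → 5 h 4 min
Thu: 06:25–16:55 = 10 h 30 min; less 45 min break → 9 h 45 min
Fri: 06:18–17:34 = 11 h 16 min; less 45 min break → 10 h 31 min
Sat: 06:15–16:22 = 10 h 7 min; less 45 min break → 9 h 22 min
Total worked: 56 h 19 min = 56.32 h.
Threshold 40 h → overtime 16 h 19 min, regular 40 h 0 min.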